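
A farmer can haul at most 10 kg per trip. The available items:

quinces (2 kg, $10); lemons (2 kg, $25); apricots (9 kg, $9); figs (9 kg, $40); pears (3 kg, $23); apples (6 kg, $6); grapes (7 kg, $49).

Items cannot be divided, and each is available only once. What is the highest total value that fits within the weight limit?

Check high-value combinations within 10 kg:
- lemons+grapes: weight 2+7=9, value 25+49=74
- pears+grapes: weight 3+7=10, value 23+49=72
- quinces+grapes: weight 2+7=9, value 10+49=59
Best: $74.

$74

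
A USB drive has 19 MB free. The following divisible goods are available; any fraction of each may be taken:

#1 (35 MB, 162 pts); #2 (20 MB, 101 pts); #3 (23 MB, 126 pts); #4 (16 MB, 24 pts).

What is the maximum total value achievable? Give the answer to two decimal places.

104.09

Take in order of value per unit:
- #3 (126/23 per unit): 19 of 23 → value 19×126/23 = 104.0870, running total 104.09
Total 104.09.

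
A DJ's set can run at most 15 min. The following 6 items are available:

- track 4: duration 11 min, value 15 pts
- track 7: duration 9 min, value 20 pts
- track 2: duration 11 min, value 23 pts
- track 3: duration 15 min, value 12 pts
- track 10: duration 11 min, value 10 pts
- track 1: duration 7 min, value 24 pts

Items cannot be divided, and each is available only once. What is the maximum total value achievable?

Check high-value combinations within 15 min:
- track 1: duration 7, value 24
- track 2: duration 11, value 23
- track 7: duration 9, value 20
- track 4: duration 11, value 15
- track 3: duration 15, value 12
Best: 24 pts.

24 pts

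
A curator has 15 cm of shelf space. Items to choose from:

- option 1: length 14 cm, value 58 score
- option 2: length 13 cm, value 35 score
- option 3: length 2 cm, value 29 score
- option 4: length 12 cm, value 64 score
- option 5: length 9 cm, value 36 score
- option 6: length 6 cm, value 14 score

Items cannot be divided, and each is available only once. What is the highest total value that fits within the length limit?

93 score

Check high-value combinations within 15 cm:
- option 3+option 4: length 2+12=14, value 29+64=93
- option 3+option 5: length 2+9=11, value 29+36=65
- option 4: length 12, value 64
Best: 93 score.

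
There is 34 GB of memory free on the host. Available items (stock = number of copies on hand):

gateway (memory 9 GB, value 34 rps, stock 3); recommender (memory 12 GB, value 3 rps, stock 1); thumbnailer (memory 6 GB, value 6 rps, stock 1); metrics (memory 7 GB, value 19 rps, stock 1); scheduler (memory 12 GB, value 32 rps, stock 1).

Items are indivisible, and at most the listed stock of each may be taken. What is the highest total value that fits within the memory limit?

Best selections within memory 34 and stock limits:
- 3×gateway + 1×metrics: memory 34, value 121
- 3×gateway + 1×thumbnailer: memory 33, value 108
- 3×gateway: memory 27, value 102
- 2×gateway + 1×scheduler: memory 30, value 100
Best: 121 rps.

121 rps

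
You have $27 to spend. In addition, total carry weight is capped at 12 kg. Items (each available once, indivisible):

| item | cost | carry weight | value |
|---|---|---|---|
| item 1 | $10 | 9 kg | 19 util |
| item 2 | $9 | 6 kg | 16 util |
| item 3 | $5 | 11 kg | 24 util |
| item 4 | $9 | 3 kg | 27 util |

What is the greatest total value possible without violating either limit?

46 util

Feasible sets respecting both limits:
- item 1+item 4: cost 19, carry weight 12, value 46
- item 2+item 4: cost 18, carry weight 9, value 43
- item 4: cost 9, carry weight 3, value 27
Best: 46 util.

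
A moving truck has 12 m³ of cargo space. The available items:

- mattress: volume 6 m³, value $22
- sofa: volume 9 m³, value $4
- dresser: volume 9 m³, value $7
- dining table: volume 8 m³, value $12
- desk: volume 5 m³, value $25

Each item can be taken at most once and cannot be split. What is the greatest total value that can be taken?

$47

Check high-value combinations within 12 m³:
- mattress+desk: volume 6+5=11, value 22+25=47
- desk: volume 5, value 25
- mattress: volume 6, value 22
- dining table: volume 8, value 12
Best: $47.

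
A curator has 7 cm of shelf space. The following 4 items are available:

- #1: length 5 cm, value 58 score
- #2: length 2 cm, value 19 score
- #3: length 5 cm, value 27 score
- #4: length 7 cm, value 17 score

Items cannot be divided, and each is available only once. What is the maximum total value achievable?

Check high-value combinations within 7 cm:
- #1+#2: length 5+2=7, value 58+19=77
- #1: length 5, value 58
- #2+#3: length 2+5=7, value 19+27=46
- #3: length 5, value 27
Best: 77 score.

77 score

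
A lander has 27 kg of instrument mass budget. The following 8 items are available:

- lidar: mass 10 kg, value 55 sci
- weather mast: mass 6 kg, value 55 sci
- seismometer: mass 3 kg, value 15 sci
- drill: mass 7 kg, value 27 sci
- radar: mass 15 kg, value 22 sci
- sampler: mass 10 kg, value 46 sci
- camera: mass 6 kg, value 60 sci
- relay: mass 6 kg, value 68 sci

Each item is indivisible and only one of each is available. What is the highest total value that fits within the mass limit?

210 sci

Check high-value combinations within 27 kg:
- weather mast+drill+camera+relay: mass 6+7+6+6=25, value 55+27+60+68=210
- weather mast+seismometer+camera+relay: mass 6+3+6+6=21, value 55+15+60+68=198
- lidar+seismometer+camera+relay: mass 10+3+6+6=25, value 55+15+60+68=198
- lidar+weather mast+seismometer+relay: mass 10+6+3+6=25, value 55+55+15+68=193
- seismometer+sampler+camera+relay: mass 3+10+6+6=25, value 15+46+60+68=189
Best: 210 sci.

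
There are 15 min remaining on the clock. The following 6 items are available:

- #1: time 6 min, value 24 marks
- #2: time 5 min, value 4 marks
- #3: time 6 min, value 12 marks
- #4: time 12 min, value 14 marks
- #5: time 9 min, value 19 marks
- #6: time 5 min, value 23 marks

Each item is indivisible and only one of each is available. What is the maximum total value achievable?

47 marks

Check high-value combinations within 15 min:
- #1+#6: time 6+5=11, value 24+23=47
- #1+#5: time 6+9=15, value 24+19=43
- #5+#6: time 9+5=14, value 19+23=42
- #1+#3: time 6+6=12, value 24+12=36
Best: 47 marks.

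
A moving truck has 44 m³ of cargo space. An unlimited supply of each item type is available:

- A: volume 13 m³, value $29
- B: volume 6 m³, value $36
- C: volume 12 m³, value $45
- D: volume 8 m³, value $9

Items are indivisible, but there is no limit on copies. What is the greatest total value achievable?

Best value-per-unit is B at 36/6, and filling with it alone uses volume 7×6=42. No mix of the others beats 7×36 = 252.

$252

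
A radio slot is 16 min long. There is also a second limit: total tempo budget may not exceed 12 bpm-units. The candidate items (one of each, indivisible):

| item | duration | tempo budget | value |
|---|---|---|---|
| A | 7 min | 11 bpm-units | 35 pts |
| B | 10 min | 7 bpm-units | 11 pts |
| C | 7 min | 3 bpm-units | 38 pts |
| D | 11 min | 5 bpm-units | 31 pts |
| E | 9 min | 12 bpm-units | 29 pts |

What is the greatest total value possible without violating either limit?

Feasible sets respecting both limits:
- C: duration 7, tempo budget 3, value 38
- A: duration 7, tempo budget 11, value 35
- D: duration 11, tempo budget 5, value 31
Best: 38 pts.

38 pts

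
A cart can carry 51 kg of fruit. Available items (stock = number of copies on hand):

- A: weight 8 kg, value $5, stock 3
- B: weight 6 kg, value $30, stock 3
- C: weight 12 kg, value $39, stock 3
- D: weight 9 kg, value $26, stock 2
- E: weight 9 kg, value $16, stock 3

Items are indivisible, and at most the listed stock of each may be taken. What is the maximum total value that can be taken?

Top feasible selections:
- 3×B + 2×C + 1×D: weight 51, value 194
- 3×B + 2×C + 1×E: weight 51, value 184
Best: $194.

$194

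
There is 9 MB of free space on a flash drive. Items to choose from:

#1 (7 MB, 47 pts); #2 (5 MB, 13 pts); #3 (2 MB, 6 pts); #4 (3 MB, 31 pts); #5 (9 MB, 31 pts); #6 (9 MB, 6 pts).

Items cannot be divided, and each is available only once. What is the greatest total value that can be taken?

53 pts

Check high-value combinations within 9 MB:
- #1+#3: size 7+2=9, value 47+6=53
- #1: size 7, value 47
- #2+#4: size 5+3=8, value 13+31=44
- #3+#4: size 2+3=5, value 6+31=37
- #4: size 3, value 31
Best: 53 pts.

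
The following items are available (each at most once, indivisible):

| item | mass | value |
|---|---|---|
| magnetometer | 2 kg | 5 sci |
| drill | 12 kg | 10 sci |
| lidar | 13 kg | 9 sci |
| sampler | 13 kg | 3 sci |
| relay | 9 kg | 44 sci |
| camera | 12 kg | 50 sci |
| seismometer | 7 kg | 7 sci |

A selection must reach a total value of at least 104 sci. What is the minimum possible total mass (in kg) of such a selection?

30

Subsets with value ≥ 104, sorted by total mass:
- magnetometer+relay+camera+seismometer: mass 30, value 106
- drill+relay+camera: mass 33, value 104
- magnetometer+drill+relay+camera: mass 35, value 109
Minimum mass: 30 kg.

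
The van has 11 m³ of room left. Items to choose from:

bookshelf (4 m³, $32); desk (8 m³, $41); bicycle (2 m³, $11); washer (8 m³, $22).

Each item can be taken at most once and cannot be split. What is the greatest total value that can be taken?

$52

Check high-value combinations within 11 m³:
- desk+bicycle: volume 8+2=10, value 41+11=52
- bookshelf+bicycle: volume 4+2=6, value 32+11=43
- desk: volume 8, value 41
- bicycle+washer: volume 2+8=10, value 11+22=33
Best: $52.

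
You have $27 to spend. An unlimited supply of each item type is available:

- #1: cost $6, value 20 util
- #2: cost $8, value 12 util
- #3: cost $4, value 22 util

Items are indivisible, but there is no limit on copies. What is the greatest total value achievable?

132 util

Best value-per-unit is #3 at 22/4, and filling with it alone uses cost 6×4=24. No mix of the others beats 6×22 = 132.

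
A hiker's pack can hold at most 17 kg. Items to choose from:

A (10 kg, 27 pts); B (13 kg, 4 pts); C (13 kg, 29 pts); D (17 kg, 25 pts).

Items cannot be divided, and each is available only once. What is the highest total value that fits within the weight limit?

29 pts

Check high-value combinations within 17 kg:
- C: weight 13, value 29
- A: weight 10, value 27
- D: weight 17, value 25
Best: 29 pts.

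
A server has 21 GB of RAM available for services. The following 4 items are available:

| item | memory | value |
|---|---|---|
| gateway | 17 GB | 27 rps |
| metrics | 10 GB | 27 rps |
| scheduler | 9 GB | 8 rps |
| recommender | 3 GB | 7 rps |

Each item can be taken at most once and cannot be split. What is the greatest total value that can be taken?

35 rps

Check high-value combinations within 21 GB:
- metrics+scheduler: memory 10+9=19, value 27+8=35
- metrics+recommender: memory 10+3=13, value 27+7=34
- gateway+recommender: memory 17+3=20, value 27+7=34
- metrics: memory 10, value 27
Best: 35 rps.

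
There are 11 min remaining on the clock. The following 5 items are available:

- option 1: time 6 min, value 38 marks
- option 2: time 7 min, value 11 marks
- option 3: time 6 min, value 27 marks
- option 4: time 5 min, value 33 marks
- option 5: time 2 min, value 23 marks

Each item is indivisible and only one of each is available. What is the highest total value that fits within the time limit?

71 marks

Check high-value combinations within 11 min:
- option 1+option 4: time 6+5=11, value 38+33=71
- option 1+option 5: time 6+2=8, value 38+23=61
- option 3+option 4: time 6+5=11, value 27+33=60
- option 4+option 5: time 5+2=7, value 33+23=56
Best: 71 marks.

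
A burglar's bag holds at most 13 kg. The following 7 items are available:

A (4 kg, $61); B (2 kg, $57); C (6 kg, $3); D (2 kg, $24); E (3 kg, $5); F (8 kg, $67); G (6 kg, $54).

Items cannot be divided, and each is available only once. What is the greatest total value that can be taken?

$172

Check high-value combinations within 13 kg:
- A+B+G: weight 4+2+6=12, value 61+57+54=172
- B+D+F: weight 2+2+8=12, value 57+24+67=148
- A+B+D+E: weight 4+2+2+3=11, value 61+57+24+5=147
- A+B+D: weight 4+2+2=8, value 61+57+24=142
- B+D+E+G: weight 2+2+3+6=13, value 57+24+5+54=140
Best: $172.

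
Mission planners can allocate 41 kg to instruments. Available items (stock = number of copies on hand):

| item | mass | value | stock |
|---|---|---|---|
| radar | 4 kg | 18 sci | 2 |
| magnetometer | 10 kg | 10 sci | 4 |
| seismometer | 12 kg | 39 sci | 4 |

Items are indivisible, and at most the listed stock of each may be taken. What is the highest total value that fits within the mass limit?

135 sci

Top feasible selections:
- 1×radar + 3×seismometer: mass 40, value 135
- 3×seismometer: mass 36, value 117
- 2×radar + 2×seismometer: mass 32, value 114
- 1×radar + 1×magnetometer + 2×seismometer: mass 38, value 106
Best: 135 sci.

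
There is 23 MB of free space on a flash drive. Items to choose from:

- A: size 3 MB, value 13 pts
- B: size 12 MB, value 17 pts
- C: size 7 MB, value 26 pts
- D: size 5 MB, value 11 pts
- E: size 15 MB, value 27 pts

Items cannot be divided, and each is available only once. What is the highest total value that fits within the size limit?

56 pts

Check high-value combinations within 23 MB:
- A+B+C: size 3+12+7=22, value 13+17+26=56
- C+E: size 7+15=22, value 26+27=53
- A+D+E: size 3+5+15=23, value 13+11+27=51
Best: 56 pts.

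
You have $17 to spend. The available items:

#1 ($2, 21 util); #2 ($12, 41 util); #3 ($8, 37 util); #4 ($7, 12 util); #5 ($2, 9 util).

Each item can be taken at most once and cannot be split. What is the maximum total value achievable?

71 util

Check high-value combinations within $17:
- #1+#2+#5: cost 2+12+2=16, value 21+41+9=71
- #1+#3+#4: cost 2+8+7=17, value 21+37+12=70
- #1+#3+#5: cost 2+8+2=12, value 21+37+9=67
- #1+#2: cost 2+12=14, value 21+41=62
- #1+#3: cost 2+8=10, value 21+37=58
Best: 71 util.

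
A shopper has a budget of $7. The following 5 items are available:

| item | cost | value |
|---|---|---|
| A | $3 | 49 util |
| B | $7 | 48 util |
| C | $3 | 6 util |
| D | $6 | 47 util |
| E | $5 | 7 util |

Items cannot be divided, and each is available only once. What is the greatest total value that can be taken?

Check high-value combinations within $7:
- A+C: cost 3+3=6, value 49+6=55
- A: cost 3, value 49
- B: cost 7, value 48
- D: cost 6, value 47
- E: cost 5, value 7
Best: 55 util.

55 util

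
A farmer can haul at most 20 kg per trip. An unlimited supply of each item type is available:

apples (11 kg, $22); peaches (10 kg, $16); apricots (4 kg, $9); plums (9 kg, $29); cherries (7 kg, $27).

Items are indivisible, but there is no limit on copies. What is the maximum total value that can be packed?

$65

Best value-per-unit is cherries at 27/7; filling with it alone gives 2×27 = 54.
Optimal mix: 1×apricots + 1×plums + 1×cherries → weight 20, value 65.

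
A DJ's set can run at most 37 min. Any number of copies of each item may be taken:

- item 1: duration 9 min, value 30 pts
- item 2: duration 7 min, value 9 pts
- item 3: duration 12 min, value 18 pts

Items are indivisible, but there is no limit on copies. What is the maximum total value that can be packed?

120 pts

Best value-per-unit is item 1 at 30/9, and filling with it alone uses duration 4×9=36. No mix of the others beats 4×30 = 120.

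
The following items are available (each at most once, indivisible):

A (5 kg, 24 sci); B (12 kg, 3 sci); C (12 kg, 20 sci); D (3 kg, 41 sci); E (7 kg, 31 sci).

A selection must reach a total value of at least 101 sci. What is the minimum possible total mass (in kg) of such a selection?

Subsets with value ≥ 101, sorted by total mass:
- A+C+D+E: mass 27, value 116
- A+B+C+D+E: mass 39, value 119
Minimum mass: 27 kg.

27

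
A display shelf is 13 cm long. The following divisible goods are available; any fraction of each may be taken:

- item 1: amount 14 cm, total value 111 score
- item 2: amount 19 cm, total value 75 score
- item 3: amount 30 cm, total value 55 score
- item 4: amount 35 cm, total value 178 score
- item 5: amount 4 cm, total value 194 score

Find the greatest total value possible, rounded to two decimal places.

Take in order of value per unit:
- item 5 (194/4 per unit): all 4 → value 194, running total 194.00
- item 1 (111/14 per unit): 9 of 14 → value 9×111/14 = 71.3571, running total 265.36
Total 265.36.

265.36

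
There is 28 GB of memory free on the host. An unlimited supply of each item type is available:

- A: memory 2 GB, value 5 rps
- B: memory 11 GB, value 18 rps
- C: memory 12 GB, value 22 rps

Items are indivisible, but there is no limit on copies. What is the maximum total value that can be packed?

Best value-per-unit is A at 5/2, and filling with it alone uses memory 14×2=28. No mix of the others beats 14×5 = 70.

70 rps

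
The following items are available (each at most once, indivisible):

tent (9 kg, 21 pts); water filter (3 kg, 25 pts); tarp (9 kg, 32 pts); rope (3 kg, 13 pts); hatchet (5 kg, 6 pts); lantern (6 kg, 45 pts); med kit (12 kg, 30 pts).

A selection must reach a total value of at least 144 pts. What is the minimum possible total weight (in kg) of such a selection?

Subsets with value ≥ 144, sorted by total weight:
- water filter+tarp+rope+lantern+med kit: weight 33, value 145
- water filter+tarp+rope+hatchet+lantern+med kit: weight 38, value 151
- tent+water filter+tarp+lantern+med kit: weight 39, value 153
Minimum weight: 33 kg.

33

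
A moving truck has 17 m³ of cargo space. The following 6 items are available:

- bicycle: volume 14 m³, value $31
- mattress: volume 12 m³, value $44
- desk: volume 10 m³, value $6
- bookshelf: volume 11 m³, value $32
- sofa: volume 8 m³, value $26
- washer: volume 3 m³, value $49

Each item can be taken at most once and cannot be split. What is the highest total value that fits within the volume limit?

Check high-value combinations within 17 m³:
- mattress+washer: volume 12+3=15, value 44+49=93
- bookshelf+washer: volume 11+3=14, value 32+49=81
- bicycle+washer: volume 14+3=17, value 31+49=80
- sofa+washer: volume 8+3=11, value 26+49=75
Best: $93.

$93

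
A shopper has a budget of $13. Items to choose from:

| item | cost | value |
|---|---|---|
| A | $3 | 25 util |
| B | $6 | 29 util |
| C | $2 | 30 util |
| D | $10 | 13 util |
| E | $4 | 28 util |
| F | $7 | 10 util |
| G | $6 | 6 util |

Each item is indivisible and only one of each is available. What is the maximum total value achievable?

Check high-value combinations within $13:
- B+C+E: cost 6+2+4=12, value 29+30+28=87
- A+B+C: cost 3+6+2=11, value 25+29+30=84
- A+C+E: cost 3+2+4=9, value 25+30+28=83
- A+B+E: cost 3+6+4=13, value 25+29+28=82
Best: 87 util.

87 util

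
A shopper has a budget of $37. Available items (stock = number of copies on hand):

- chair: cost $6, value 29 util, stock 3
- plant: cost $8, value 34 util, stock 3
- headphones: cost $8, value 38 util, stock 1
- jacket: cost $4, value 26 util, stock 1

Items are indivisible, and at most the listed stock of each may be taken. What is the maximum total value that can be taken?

166 util

Top feasible selections:
- 3×plant + 1×headphones + 1×jacket: cost 36, value 166
- 2×chair + 2×plant + 1×headphones: cost 36, value 164
Best: 166 util.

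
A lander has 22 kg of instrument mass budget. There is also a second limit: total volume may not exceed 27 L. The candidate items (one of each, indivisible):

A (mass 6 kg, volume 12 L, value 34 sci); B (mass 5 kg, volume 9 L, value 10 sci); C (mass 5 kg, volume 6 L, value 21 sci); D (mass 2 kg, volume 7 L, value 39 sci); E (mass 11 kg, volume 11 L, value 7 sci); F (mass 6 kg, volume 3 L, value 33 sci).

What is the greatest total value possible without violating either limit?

106 sci

Feasible sets respecting both limits:
- A+D+F: mass 14, volume 22, value 106
- B+C+D+F: mass 18, volume 25, value 103
- A+C+D: mass 13, volume 25, value 94
Best: 106 sci.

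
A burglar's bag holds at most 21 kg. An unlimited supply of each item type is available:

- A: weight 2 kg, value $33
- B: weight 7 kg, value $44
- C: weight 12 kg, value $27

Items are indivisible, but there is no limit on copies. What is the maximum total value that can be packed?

Best value-per-unit is A at 33/2, and filling with it alone uses weight 10×2=20. No mix of the others beats 10×33 = 330.

$330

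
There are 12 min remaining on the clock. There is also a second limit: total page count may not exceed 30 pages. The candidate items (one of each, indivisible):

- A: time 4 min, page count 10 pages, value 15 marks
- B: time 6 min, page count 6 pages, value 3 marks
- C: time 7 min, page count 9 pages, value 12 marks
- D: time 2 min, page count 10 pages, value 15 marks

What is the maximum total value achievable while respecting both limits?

33 marks

Feasible sets respecting both limits:
- A+B+D: time 12, page count 26, value 33
- A+D: time 6, page count 20, value 30
- A+C: time 11, page count 19, value 27
Best: 33 marks.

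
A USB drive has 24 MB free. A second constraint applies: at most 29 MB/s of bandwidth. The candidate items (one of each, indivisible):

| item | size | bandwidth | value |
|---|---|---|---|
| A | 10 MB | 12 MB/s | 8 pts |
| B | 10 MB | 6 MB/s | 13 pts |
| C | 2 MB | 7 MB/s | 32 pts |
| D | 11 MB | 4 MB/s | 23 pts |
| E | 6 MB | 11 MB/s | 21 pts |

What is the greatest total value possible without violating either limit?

Feasible sets respecting both limits:
- C+D+E: size 19, bandwidth 22, value 76
- B+C+D: size 23, bandwidth 17, value 68
- B+C+E: size 18, bandwidth 24, value 66
Best: 76 pts.

76 pts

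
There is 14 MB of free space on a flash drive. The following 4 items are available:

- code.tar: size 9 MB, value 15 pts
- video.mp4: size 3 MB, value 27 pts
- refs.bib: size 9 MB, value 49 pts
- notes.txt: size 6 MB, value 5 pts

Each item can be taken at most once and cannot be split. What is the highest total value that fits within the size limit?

Check high-value combinations within 14 MB:
- video.mp4+refs.bib: size 3+9=12, value 27+49=76
- refs.bib: size 9, value 49
- code.tar+video.mp4: size 9+3=12, value 15+27=42
Best: 76 pts.

76 pts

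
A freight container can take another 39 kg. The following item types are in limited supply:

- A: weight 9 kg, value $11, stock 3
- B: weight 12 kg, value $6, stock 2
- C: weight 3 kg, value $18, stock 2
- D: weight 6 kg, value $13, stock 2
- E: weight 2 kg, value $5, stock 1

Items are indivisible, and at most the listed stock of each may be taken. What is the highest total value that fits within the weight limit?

Top feasible selections:
- 2×A + 2×C + 2×D + 1×E: weight 38, value 89
- 2×A + 2×C + 2×D: weight 36, value 84
- 3×A + 2×C + 1×D: weight 39, value 82
- 1×A + 1×B + 2×C + 2×D: weight 39, value 79
Best: $89.

$89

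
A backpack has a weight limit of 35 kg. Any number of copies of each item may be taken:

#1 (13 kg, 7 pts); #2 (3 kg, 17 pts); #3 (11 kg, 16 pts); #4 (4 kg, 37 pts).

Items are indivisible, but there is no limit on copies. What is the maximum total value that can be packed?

313 pts

Best value-per-unit is #4 at 37/4; filling with it alone gives 8×37 = 296.
Optimal mix: 1×#2 + 8×#4 → weight 35, value 313.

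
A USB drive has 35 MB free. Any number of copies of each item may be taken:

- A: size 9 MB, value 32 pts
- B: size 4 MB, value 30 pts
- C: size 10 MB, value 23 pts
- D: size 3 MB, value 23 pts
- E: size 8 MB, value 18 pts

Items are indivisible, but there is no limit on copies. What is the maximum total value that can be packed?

267 pts

Best value-per-unit is D at 23/3; filling with it alone gives 11×23 = 253.
Optimal mix: 2×B + 9×D → size 35, value 267.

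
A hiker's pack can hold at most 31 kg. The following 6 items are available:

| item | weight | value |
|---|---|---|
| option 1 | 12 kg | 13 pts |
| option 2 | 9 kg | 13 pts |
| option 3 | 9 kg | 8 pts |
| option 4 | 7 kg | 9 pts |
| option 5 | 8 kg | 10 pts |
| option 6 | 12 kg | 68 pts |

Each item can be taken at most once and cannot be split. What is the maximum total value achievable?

91 pts

Check high-value combinations within 31 kg:
- option 2+option 5+option 6: weight 9+8+12=29, value 13+10+68=91
- option 2+option 4+option 6: weight 9+7+12=28, value 13+9+68=90
- option 1+option 4+option 6: weight 12+7+12=31, value 13+9+68=90
- option 2+option 3+option 6: weight 9+9+12=30, value 13+8+68=89
- option 4+option 5+option 6: weight 7+8+12=27, value 9+10+68=87
Best: 91 pts.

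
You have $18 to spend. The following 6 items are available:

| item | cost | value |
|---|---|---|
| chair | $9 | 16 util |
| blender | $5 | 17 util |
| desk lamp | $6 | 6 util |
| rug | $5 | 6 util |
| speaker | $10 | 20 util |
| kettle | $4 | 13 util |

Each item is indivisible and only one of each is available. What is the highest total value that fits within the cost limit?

Check high-value combinations within $18:
- chair+blender+kettle: cost 9+5+4=18, value 16+17+13=46
- blender+speaker: cost 5+10=15, value 17+20=37
- blender+rug+kettle: cost 5+5+4=14, value 17+6+13=36
Best: 46 util.

46 util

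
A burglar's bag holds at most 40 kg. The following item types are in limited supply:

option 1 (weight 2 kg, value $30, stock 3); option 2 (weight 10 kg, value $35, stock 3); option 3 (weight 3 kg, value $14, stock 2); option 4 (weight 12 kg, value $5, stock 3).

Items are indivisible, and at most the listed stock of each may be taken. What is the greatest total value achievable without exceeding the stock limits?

$209

Top feasible selections:
- 3×option 1 + 3×option 2 + 1×option 3: weight 39, value 209
- 3×option 1 + 3×option 2: weight 36, value 195
Best: $209.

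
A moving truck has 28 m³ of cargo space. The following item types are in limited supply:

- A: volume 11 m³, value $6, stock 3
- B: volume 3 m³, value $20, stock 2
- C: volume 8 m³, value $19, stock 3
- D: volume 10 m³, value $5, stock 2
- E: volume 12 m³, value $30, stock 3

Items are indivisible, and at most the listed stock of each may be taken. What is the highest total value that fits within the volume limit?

$89

Best selections within volume 28 and stock limits:
- 2×B + 1×C + 1×E: volume 26, value 89
- 1×B + 2×E: volume 27, value 80
- 2×B + 2×C: volume 22, value 78
- 1×B + 3×C: volume 27, value 77
Best: $89.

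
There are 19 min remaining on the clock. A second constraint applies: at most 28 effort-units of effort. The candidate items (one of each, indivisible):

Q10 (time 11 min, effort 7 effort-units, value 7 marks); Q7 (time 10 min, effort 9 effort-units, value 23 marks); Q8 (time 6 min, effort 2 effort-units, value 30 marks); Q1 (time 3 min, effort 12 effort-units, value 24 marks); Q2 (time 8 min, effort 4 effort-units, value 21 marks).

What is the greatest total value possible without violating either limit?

77 marks

Feasible sets respecting both limits:
- Q7+Q8+Q1: time 19, effort 23, value 77
- Q8+Q1+Q2: time 17, effort 18, value 75
- Q8+Q1: time 9, effort 14, value 54
- Q7+Q8: time 16, effort 11, value 53
Best: 77 marks.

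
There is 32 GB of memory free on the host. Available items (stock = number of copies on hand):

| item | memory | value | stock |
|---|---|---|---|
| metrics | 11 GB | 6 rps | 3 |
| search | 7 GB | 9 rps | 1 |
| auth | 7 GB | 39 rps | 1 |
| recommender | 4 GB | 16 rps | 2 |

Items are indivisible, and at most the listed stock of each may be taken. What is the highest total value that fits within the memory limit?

Best selections within memory 32 and stock limits:
- 1×search + 1×auth + 2×recommender: memory 22, value 80
- 1×metrics + 1×auth + 2×recommender: memory 26, value 77
- 1×auth + 2×recommender: memory 15, value 71
- 1×metrics + 1×search + 1×auth + 1×recommender: memory 29, value 70
Best: 80 rps.

80 rps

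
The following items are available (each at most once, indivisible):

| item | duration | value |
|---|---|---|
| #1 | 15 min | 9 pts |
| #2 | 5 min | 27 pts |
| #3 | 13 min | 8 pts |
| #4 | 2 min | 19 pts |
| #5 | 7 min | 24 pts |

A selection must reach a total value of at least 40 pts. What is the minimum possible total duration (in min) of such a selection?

7

Subsets with value ≥ 40, sorted by total duration:
- #2+#4: duration 7, value 46
- #4+#5: duration 9, value 43
- #2+#5: duration 12, value 51
- #2+#4+#5: duration 14, value 70
Minimum duration: 7 min.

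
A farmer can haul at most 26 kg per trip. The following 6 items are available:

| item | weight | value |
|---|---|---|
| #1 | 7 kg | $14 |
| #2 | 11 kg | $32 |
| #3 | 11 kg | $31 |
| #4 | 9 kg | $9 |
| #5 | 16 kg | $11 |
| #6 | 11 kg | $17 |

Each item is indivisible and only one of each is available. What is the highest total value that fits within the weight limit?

$63

This is a 0/1 knapsack; check combinations near the capacity.
- #2+#3: weight 11+11=22, value 32+31=63
- #2+#6: weight 11+11=22, value 32+17=49
- #3+#6: weight 11+11=22, value 31+17=48
Best: $63.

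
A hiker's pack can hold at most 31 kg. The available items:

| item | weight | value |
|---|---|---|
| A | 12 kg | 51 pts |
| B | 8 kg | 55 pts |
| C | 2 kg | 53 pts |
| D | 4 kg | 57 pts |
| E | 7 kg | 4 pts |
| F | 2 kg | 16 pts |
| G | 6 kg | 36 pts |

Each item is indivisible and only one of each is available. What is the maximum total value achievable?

232 pts

This is a 0/1 knapsack; check combinations near the capacity.
- A+B+C+D+F: weight 12+8+2+4+2=28, value 51+55+53+57+16=232
- B+C+D+E+F+G: weight 8+2+4+7+2+6=29, value 55+53+57+4+16+36=221
- B+C+D+F+G: weight 8+2+4+2+6=22, value 55+53+57+16+36=217
Best: 232 pts.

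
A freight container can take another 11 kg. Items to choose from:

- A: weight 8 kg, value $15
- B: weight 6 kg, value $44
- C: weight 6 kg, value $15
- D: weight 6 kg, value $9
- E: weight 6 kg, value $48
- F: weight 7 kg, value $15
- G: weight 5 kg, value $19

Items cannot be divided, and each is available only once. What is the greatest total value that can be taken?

This is a 0/1 knapsack; check combinations near the capacity.
- E+G: weight 6+5=11, value 48+19=67
- B+G: weight 6+5=11, value 44+19=63
- E: weight 6, value 48
- B: weight 6, value 44
Best: $67.

$67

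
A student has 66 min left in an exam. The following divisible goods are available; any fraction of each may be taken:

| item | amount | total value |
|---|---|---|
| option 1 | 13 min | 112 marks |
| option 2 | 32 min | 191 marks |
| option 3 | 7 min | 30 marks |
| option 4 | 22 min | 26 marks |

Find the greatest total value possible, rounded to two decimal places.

349.55

Take in order of value per unit:
- option 1 (112/13 per unit): all 13 → value 112, running total 112.00
- option 2 (191/32 per unit): all 32 → value 191, running total 303.00
- option 3 (30/7 per unit): all 7 → value 30, running total 333.00
- option 4 (26/22 per unit): 14 of 22 → value 14×26/22 = 16.5455, running total 349.55
Total 349.55.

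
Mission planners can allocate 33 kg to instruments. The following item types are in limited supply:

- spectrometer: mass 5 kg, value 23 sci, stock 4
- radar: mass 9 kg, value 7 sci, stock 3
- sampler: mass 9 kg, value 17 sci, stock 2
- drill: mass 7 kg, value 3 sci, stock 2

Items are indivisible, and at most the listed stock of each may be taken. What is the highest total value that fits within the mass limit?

Top feasible selections:
- 4×spectrometer + 1×sampler: mass 29, value 109
- 3×spectrometer + 2×sampler: mass 33, value 103
- 4×spectrometer + 1×radar: mass 29, value 99
Best: 109 sci.

109 sci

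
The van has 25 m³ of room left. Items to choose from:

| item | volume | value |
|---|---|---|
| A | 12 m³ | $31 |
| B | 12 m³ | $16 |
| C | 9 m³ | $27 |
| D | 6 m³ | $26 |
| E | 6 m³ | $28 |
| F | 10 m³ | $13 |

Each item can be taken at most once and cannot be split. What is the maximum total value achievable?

$85

Check high-value combinations within 25 m³:
- A+D+E: volume 12+6+6=24, value 31+26+28=85
- C+D+E: volume 9+6+6=21, value 27+26+28=81
- B+D+E: volume 12+6+6=24, value 16+26+28=70
- C+E+F: volume 9+6+10=25, value 27+28+13=68
- D+E+F: volume 6+6+10=22, value 26+28+13=67
Best: $85.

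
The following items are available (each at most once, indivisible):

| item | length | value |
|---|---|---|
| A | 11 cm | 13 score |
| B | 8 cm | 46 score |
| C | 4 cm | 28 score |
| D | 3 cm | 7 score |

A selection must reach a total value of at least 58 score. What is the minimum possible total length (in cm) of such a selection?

Subsets with value ≥ 58, sorted by total length:
- B+C: length 12, value 74
- B+C+D: length 15, value 81
- A+B: length 19, value 59
- A+B+D: length 22, value 66
Minimum length: 12 cm.

12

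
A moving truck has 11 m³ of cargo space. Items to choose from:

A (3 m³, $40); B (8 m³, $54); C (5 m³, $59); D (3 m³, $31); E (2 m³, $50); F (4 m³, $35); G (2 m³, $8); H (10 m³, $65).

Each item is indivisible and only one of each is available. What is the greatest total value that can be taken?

Check high-value combinations within 11 m³:
- A+C+E: volume 3+5+2=10, value 40+59+50=149
- C+E+F: volume 5+2+4=11, value 59+50+35=144
- C+D+E: volume 5+3+2=10, value 59+31+50=140
Best: $149.

$149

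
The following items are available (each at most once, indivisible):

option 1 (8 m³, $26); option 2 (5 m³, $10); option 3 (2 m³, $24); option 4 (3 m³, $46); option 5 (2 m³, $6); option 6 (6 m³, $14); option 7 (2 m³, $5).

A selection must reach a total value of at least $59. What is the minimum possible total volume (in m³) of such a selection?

5

Subsets with value ≥ 59, sorted by total volume:
- option 3+option 4: volume 5, value 70
- option 3+option 4+option 5: volume 7, value 76
- option 3+option 4+option 7: volume 7, value 75
Minimum volume: 5 m³.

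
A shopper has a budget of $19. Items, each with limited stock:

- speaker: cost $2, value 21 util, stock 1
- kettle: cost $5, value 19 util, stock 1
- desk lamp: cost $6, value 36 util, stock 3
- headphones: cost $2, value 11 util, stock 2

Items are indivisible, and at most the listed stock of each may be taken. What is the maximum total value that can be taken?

Best selections within cost 19 and stock limits:
- 1×speaker + 2×desk lamp + 2×headphones: cost 18, value 115
- 1×speaker + 1×kettle + 2×desk lamp: cost 19, value 112
- 3×desk lamp: cost 18, value 108
Best: 115 util.

115 util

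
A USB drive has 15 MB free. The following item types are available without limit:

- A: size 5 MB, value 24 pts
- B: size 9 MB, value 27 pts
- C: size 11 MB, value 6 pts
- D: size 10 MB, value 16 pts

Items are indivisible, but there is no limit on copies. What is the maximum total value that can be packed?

72 pts

Best value-per-unit is A at 24/5, and filling with it alone uses size 3×5=15. No mix of the others beats 3×24 = 72.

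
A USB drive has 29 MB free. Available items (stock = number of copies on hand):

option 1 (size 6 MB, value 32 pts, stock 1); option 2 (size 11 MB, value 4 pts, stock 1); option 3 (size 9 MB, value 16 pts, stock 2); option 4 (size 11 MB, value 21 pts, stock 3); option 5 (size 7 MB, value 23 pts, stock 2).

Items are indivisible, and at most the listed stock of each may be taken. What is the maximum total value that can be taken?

94 pts

Top feasible selections:
- 1×option 1 + 1×option 3 + 2×option 5: size 29, value 94
- 1×option 1 + 2×option 5: size 20, value 78
- 1×option 1 + 1×option 4 + 1×option 5: size 24, value 76
- 1×option 1 + 2×option 4: size 28, value 74
Best: 94 pts.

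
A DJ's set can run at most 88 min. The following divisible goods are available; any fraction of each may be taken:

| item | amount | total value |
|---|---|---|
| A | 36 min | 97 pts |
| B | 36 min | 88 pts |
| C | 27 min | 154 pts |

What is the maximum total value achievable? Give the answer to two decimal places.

Take in order of value per unit:
- C (154/27 per unit): all 27 → value 154, running total 154.00
- A (97/36 per unit): all 36 → value 97, running total 251.00
- B (88/36 per unit): 25 of 36 → value 25×88/36 = 61.1111, running total 312.11
Total 312.11.

312.11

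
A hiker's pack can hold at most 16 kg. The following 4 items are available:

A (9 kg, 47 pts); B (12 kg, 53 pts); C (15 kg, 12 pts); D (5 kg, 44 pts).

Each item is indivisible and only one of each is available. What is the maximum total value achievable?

Check high-value combinations within 16 kg:
- A+D: weight 9+5=14, value 47+44=91
- B: weight 12, value 53
- A: weight 9, value 47
- D: weight 5, value 44
Best: 91 pts.

91 pts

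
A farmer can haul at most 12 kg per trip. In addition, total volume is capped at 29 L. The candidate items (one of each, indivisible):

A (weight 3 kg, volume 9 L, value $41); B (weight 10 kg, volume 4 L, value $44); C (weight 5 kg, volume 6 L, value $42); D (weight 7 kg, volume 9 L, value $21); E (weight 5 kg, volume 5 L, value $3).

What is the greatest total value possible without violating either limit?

$83

Feasible sets respecting both limits:
- A+C: weight 8, volume 15, value 83
- C+D: weight 12, volume 15, value 63
- A+D: weight 10, volume 18, value 62
Best: $83.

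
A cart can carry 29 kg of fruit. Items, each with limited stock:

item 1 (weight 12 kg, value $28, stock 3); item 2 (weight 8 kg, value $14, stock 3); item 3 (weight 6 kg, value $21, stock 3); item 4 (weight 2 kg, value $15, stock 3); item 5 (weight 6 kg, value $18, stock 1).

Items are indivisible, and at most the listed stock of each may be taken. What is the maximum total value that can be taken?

Best selections within weight 29 and stock limits:
- 3×item 3 + 2×item 4 + 1×item 5: weight 28, value 111
- 3×item 3 + 3×item 4: weight 24, value 108
- 2×item 3 + 3×item 4 + 1×item 5: weight 24, value 105
Best: $111.

$111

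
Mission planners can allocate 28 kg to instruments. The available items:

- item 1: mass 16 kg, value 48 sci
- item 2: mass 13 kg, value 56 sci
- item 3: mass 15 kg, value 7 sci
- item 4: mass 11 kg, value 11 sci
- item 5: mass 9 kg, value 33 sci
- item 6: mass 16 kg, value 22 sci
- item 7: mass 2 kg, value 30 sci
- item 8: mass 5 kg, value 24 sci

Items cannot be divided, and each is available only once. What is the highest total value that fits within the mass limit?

119 sci

Check high-value combinations within 28 kg:
- item 2+item 5+item 7: mass 13+9+2=24, value 56+33+30=119
- item 2+item 5+item 8: mass 13+9+5=27, value 56+33+24=113
- item 1+item 5+item 7: mass 16+9+2=27, value 48+33+30=111
Best: 119 sci.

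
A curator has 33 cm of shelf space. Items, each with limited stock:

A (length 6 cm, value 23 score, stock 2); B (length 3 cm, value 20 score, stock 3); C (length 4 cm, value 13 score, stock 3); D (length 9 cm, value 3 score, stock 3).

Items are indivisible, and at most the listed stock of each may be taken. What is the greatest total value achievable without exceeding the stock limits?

145 score

Top feasible selections:
- 2×A + 3×B + 3×C: length 33, value 145
- 2×A + 3×B + 2×C: length 29, value 132
Best: 145 score.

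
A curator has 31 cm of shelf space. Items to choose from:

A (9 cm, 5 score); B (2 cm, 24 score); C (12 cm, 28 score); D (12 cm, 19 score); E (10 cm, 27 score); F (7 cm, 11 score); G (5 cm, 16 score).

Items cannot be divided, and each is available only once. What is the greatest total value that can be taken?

Check high-value combinations within 31 cm:
- B+C+E+G: length 2+12+10+5=29, value 24+28+27+16=95
- B+C+E+F: length 2+12+10+7=31, value 24+28+27+11=90
- B+C+D+G: length 2+12+12+5=31, value 24+28+19+16=87
- B+D+E+G: length 2+12+10+5=29, value 24+19+27+16=86
- B+D+E+F: length 2+12+10+7=31, value 24+19+27+11=81
Best: 95 score.

95 score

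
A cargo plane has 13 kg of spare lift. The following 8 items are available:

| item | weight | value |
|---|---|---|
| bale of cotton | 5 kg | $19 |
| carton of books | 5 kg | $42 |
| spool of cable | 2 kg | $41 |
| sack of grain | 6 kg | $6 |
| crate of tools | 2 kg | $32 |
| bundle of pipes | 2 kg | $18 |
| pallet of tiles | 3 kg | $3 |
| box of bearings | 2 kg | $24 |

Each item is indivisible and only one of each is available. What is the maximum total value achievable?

Check high-value combinations within 13 kg:
- carton of books+spool of cable+crate of tools+bundle of pipes+box of bearings: weight 5+2+2+2+2=13, value 42+41+32+18+24=157
- carton of books+spool of cable+crate of tools+box of bearings: weight 5+2+2+2=11, value 42+41+32+24=139
- bale of cotton+spool of cable+crate of tools+bundle of pipes+box of bearings: weight 5+2+2+2+2=13, value 19+41+32+18+24=134
- carton of books+spool of cable+crate of tools+bundle of pipes: weight 5+2+2+2=11, value 42+41+32+18=133
Best: $157.

$157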